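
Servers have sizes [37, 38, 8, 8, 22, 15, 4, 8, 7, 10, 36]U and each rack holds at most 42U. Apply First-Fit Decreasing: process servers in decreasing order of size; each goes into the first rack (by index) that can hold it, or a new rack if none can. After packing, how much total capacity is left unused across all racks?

Sorted descending: 38, 37, 36, 22, 15, 10, 8, 8, 8, 7, 4.
rack 1: place 38U, 4U left
rack 2: place 37U, 5U left
rack 3: place 36U, 6U left
rack 4: place 22U, 20U left
rack 4: place 15U, 5U left
rack 5: place 10U, 32U left
rack 5: place 8U, 24U left
rack 5: place 8U, 16U left
rack 5: place 8U, 8U left
rack 5: place 7U, 1U left
rack 1: place 4U, 0U left
5 racks × 42U = 210U; used 193U; unused 17U.

17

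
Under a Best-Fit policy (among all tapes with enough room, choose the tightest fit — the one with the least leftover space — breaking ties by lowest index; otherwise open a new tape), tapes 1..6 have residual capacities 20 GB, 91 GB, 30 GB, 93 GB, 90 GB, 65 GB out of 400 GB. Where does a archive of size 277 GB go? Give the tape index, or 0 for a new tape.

0

No tape has ≥ 277 GB free, so a new tape is opened.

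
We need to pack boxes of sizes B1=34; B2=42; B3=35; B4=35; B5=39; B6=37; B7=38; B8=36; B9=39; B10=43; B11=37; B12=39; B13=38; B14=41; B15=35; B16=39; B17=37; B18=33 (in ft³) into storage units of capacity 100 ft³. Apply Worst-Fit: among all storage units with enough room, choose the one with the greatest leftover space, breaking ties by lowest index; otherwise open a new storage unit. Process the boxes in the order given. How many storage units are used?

storage unit 1: place B1 (34 ft³), 66 ft³ left
storage unit 1: place B2 (42 ft³), 24 ft³ left
storage unit 2: place B3 (35 ft³), 65 ft³ left
storage unit 2: place B4 (35 ft³), 30 ft³ left
storage unit 3: place B5 (39 ft³), 61 ft³ left
storage unit 3: place B6 (37 ft³), 24 ft³ left
storage unit 4: place B7 (38 ft³), 62 ft³ left
storage unit 4: place B8 (36 ft³), 26 ft³ left
storage unit 5: place B9 (39 ft³), 61 ft³ left
storage unit 5: place B10 (43 ft³), 18 ft³ left
storage unit 6: place B11 (37 ft³), 63 ft³ left
storage unit 6: place B12 (39 ft³), 24 ft³ left
storage unit 7: place B13 (38 ft³), 62 ft³ left
storage unit 7: place B14 (41 ft³), 21 ft³ left
storage unit 8: place B15 (35 ft³), 65 ft³ left
storage unit 8: place B16 (39 ft³), 26 ft³ left
storage unit 9: place B17 (37 ft³), 63 ft³ left
storage unit 9: place B18 (33 ft³), 30 ft³ left

9 storage units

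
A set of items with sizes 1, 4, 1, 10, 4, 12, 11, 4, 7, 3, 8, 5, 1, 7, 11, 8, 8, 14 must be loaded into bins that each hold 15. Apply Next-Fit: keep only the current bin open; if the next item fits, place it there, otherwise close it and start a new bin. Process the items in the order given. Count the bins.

11

1 → bin 1 (remaining 14)
4 → bin 1 (remaining 10)
1 → bin 1 (remaining 9)
10 → bin 2 (remaining 5)
4 → bin 2 (remaining 1)
12 → bin 3 (remaining 3)
11 → bin 4 (remaining 4)
4 → bin 4 (remaining 0)
7 → bin 5 (remaining 8)
3 → bin 5 (remaining 5)
8 → bin 6 (remaining 7)
5 → bin 6 (remaining 2)
1 → bin 6 (remaining 1)
7 → bin 7 (remaining 8)
11 → bin 8 (remaining 4)
8 → bin 9 (remaining 7)
8 → bin 10 (remaining 7)
14 → bin 11 (remaining 1)
Final bins: [1,4,1] [10,4] [12] [11,4] [7,3] [8,5,1] [7] [11] [8] [8] [14].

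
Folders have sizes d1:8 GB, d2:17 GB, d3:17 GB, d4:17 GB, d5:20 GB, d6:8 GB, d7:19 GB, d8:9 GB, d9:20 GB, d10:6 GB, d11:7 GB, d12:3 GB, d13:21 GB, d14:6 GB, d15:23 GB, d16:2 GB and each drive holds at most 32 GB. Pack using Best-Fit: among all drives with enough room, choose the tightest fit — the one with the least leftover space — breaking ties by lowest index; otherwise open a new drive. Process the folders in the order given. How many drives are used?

8 drives

d1 (8 GB) → drive 1 (remaining 24 GB)
d2 (17 GB) → drive 1 (remaining 7 GB)
d3 (17 GB) → drive 2 (remaining 15 GB)
d4 (17 GB) → drive 3 (remaining 15 GB)
d5 (20 GB) → drive 4 (remaining 12 GB)
d6 (8 GB) → drive 4 (remaining 4 GB)
d7 (19 GB) → drive 5 (remaining 13 GB)
d8 (9 GB) → drive 5 (remaining 4 GB)
d9 (20 GB) → drive 6 (remaining 12 GB)
d10 (6 GB) → drive 1 (remaining 1 GB)
d11 (7 GB) → drive 6 (remaining 5 GB)
d12 (3 GB) → drive 4 (remaining 1 GB)
d13 (21 GB) → drive 7 (remaining 11 GB)
d14 (6 GB) → drive 7 (remaining 5 GB)
d15 (23 GB) → drive 8 (remaining 9 GB)
d16 (2 GB) → drive 5 (remaining 2 GB)
Final drives: [8,17,6] [17] [17] [20,8,3] [19,9,2] [20,7] [21,6] [23].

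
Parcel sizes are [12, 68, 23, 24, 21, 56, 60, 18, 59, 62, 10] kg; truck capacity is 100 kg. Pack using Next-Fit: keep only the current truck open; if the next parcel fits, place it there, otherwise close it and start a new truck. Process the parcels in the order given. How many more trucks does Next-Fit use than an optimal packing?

Next-Fit: [12,68] [23,24,21] [56] [60,18] [59] [62,10] → 6 trucks.
Total size 413 kg; any packing needs at least ⌈413/100⌉ = 5 trucks.
An optimal packing achieves that bound: [68,24] [62,23,12] [60,21,18] [59,10] [56] → 5 trucks.
Excess: 6 − 5 = 1.

1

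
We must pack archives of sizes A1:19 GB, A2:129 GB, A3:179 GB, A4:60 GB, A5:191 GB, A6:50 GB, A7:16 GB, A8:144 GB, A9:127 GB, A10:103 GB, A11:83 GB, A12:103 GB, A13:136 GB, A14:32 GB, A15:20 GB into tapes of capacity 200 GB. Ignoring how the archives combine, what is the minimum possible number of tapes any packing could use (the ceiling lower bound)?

7 tapes

Total size = 19 + 129 + 179 + 60 + 191 + 50 + 16 + 144 + 127 + 103 + 83 + 103 + 136 + 32 + 20 = 1392 GB.
⌈1392 / 200⌉ = 7.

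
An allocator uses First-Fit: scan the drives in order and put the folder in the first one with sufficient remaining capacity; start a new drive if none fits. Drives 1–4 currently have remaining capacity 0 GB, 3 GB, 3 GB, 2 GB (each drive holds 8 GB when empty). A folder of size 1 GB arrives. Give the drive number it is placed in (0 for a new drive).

2

Drives with room: drive 2 (3 GB), drive 3 (3 GB), drive 4 (2 GB).
The first with room is drive 2.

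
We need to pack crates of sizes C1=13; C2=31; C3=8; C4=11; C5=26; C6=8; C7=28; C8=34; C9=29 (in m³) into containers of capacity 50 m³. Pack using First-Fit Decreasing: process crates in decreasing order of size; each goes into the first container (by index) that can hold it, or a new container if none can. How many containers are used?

5

Sorted descending: 34, 31, 29, 28, 26, 13, 11, 8, 8.
Put 34 m³ in container 1; 16 m³ remain.
Put 31 m³ in container 2; 19 m³ remain.
Put 29 m³ in container 3; 21 m³ remain.
Put 28 m³ in container 4; 22 m³ remain.
Put 26 m³ in container 5; 24 m³ remain.
Put 13 m³ in container 1; 3 m³ remain.
Put 11 m³ in container 2; 8 m³ remain.
Put 8 m³ in container 2; 0 m³ remain.
Put 8 m³ in container 3; 13 m³ remain.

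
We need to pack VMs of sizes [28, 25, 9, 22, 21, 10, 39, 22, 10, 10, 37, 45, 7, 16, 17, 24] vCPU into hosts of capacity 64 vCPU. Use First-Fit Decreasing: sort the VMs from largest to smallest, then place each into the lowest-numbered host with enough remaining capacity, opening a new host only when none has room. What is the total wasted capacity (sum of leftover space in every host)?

42

Sorted descending: 45, 39, 37, 28, 25, 24, 22, 22, 21, 17, 16, 10, 10, 10, 9, 7.
host 1: place 45 vCPU, 19 vCPU left
host 2: place 39 vCPU, 25 vCPU left
host 3: place 37 vCPU, 27 vCPU left
host 4: place 28 vCPU, 36 vCPU left
host 2: place 25 vCPU, 0 vCPU left
host 3: place 24 vCPU, 3 vCPU left
host 4: place 22 vCPU, 14 vCPU left
host 5: place 22 vCPU, 42 vCPU left
host 5: place 21 vCPU, 21 vCPU left
host 1: place 17 vCPU, 2 vCPU left
host 5: place 16 vCPU, 5 vCPU left
host 4: place 10 vCPU, 4 vCPU left
host 6: place 10 vCPU, 54 vCPU left
host 6: place 10 vCPU, 44 vCPU left
host 6: place 9 vCPU, 35 vCPU left
host 6: place 7 vCPU, 28 vCPU left
6 hosts × 64 vCPU = 384 vCPU; used 342 vCPU; unused 42 vCPU.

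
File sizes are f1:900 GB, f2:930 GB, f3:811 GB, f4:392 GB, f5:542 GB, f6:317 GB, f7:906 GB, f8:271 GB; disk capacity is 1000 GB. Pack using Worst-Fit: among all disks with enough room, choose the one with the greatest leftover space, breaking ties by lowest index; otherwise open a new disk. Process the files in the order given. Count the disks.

f1 (900 GB) → disk 1 (remaining 100 GB)
f2 (930 GB) → disk 2 (remaining 70 GB)
f3 (811 GB) → disk 3 (remaining 189 GB)
f4 (392 GB) → disk 4 (remaining 608 GB)
f5 (542 GB) → disk 4 (remaining 66 GB)
f6 (317 GB) → disk 5 (remaining 683 GB)
f7 (906 GB) → disk 6 (remaining 94 GB)
f8 (271 GB) → disk 5 (remaining 412 GB)
Final disks: [900] [930] [811] [392,542] [317,271] [906].

6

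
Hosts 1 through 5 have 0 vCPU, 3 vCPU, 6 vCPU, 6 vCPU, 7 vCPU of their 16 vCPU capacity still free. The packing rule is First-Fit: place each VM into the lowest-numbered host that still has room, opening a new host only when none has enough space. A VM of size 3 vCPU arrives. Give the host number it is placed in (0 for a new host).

Hosts with room: host 2 (3 vCPU), host 3 (6 vCPU), host 4 (6 vCPU), host 5 (7 vCPU).
The first with room is host 2.

2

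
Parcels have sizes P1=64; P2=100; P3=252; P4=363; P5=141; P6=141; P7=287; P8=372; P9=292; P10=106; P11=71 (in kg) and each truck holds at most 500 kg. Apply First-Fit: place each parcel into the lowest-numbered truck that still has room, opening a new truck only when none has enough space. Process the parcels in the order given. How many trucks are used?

6

truck 1: place P1 (64 kg), 436 kg left
truck 1: place P2 (100 kg), 336 kg left
truck 1: place P3 (252 kg), 84 kg left
truck 2: place P4 (363 kg), 137 kg left
truck 3: place P5 (141 kg), 359 kg left
truck 3: place P6 (141 kg), 218 kg left
truck 4: place P7 (287 kg), 213 kg left
truck 5: place P8 (372 kg), 128 kg left
truck 6: place P9 (292 kg), 208 kg left
truck 2: place P10 (106 kg), 31 kg left
truck 1: place P11 (71 kg), 13 kg left
Final trucks: [64,100,252,71] [363,106] [141,141] [287] [372] [292].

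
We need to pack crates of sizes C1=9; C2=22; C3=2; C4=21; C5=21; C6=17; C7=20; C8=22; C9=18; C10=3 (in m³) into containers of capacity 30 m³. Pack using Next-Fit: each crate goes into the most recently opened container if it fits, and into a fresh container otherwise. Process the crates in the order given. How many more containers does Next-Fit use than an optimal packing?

1

Next-Fit: [9] [22,2] [21] [21] [17] [20] [22] [18,3] → 8 containers.
7 crates exceed 15 m³ (half the capacity), and no two of those can share a container, so at least 7 containers are needed.
An optimal packing achieves that bound: [22,3,2] [22] [21,9] [21] [20] [18] [17] → 7 containers.
Excess: 8 − 7 = 1.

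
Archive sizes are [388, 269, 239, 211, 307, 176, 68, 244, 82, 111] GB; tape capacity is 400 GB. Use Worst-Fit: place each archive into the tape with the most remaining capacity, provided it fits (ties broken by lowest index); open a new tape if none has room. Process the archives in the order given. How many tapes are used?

388 GB → tape 1 (remaining 12 GB)
269 GB → tape 2 (remaining 131 GB)
239 GB → tape 3 (remaining 161 GB)
211 GB → tape 4 (remaining 189 GB)
307 GB → tape 5 (remaining 93 GB)
176 GB → tape 4 (remaining 13 GB)
68 GB → tape 3 (remaining 93 GB)
244 GB → tape 6 (remaining 156 GB)
82 GB → tape 6 (remaining 74 GB)
111 GB → tape 2 (remaining 20 GB)

6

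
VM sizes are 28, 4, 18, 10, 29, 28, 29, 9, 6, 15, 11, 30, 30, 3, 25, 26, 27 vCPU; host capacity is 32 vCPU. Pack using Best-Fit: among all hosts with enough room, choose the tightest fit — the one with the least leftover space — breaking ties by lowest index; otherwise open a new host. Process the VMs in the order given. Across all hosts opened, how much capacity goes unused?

56

Put 28 vCPU in host 1; 4 vCPU remain.
Put 4 vCPU in host 1; 0 vCPU remain.
Put 18 vCPU in host 2; 14 vCPU remain.
Put 10 vCPU in host 2; 4 vCPU remain.
Put 29 vCPU in host 3; 3 vCPU remain.
Put 28 vCPU in host 4; 4 vCPU remain.
Put 29 vCPU in host 5; 3 vCPU remain.
Put 9 vCPU in host 6; 23 vCPU remain.
Put 6 vCPU in host 6; 17 vCPU remain.
Put 15 vCPU in host 6; 2 vCPU remain.
Put 11 vCPU in host 7; 21 vCPU remain.
Put 30 vCPU in host 8; 2 vCPU remain.
Put 30 vCPU in host 9; 2 vCPU remain.
Put 3 vCPU in host 3; 0 vCPU remain.
Put 25 vCPU in host 10; 7 vCPU remain.
Put 26 vCPU in host 11; 6 vCPU remain.
Put 27 vCPU in host 12; 5 vCPU remain.
12 hosts × 32 vCPU = 384 vCPU; used 328 vCPU; unused 56 vCPU.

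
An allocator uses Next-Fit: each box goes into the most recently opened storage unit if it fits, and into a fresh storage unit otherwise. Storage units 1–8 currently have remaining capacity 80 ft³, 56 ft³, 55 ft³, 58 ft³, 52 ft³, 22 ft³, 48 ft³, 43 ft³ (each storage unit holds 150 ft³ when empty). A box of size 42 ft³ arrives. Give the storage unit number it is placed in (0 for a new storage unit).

Next-Fit only looks at storage unit 8, which has 43 ft³ free.
42 ft³ fits there.

8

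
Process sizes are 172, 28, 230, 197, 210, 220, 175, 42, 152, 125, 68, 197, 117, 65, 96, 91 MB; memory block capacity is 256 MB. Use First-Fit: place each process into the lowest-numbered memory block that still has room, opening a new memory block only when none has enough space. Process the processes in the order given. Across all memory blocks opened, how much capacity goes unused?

memory block 1: place 172 MB, 84 MB left
memory block 1: place 28 MB, 56 MB left
memory block 2: place 230 MB, 26 MB left
memory block 3: place 197 MB, 59 MB left
memory block 4: place 210 MB, 46 MB left
memory block 5: place 220 MB, 36 MB left
memory block 6: place 175 MB, 81 MB left
memory block 1: place 42 MB, 14 MB left
memory block 7: place 152 MB, 104 MB left
memory block 8: place 125 MB, 131 MB left
memory block 6: place 68 MB, 13 MB left
memory block 9: place 197 MB, 59 MB left
memory block 8: place 117 MB, 14 MB left
memory block 7: place 65 MB, 39 MB left
memory block 10: place 96 MB, 160 MB left
memory block 10: place 91 MB, 69 MB left
10 memory blocks × 256 MB = 2560 MB; used 2185 MB; unused 375 MB.

375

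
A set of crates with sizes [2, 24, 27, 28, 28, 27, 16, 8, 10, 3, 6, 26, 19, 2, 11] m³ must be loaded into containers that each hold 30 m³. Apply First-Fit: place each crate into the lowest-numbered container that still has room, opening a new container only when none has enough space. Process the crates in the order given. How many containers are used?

9 containers

Put 2 m³ in container 1; 28 m³ remain.
Put 24 m³ in container 1; 4 m³ remain.
Put 27 m³ in container 2; 3 m³ remain.
Put 28 m³ in container 3; 2 m³ remain.
Put 28 m³ in container 4; 2 m³ remain.
Put 27 m³ in container 5; 3 m³ remain.
Put 16 m³ in container 6; 14 m³ remain.
Put 8 m³ in container 6; 6 m³ remain.
Put 10 m³ in container 7; 20 m³ remain.
Put 3 m³ in container 1; 1 m³ remain.
Put 6 m³ in container 6; 0 m³ remain.
Put 26 m³ in container 8; 4 m³ remain.
Put 19 m³ in container 7; 1 m³ remain.
Put 2 m³ in container 2; 1 m³ remain.
Put 11 m³ in container 9; 19 m³ remain.
Final containers: [2,24,3] [27,2] [28] [28] [27] [16,8,6] [10,19] [26] [11].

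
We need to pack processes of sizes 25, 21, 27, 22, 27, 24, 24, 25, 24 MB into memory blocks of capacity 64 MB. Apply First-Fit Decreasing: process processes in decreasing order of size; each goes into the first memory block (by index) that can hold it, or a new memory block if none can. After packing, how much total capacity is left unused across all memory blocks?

Sorted descending: 27, 27, 25, 25, 24, 24, 24, 22, 21.
27 MB → memory block 1 (remaining 37 MB)
27 MB → memory block 1 (remaining 10 MB)
25 MB → memory block 2 (remaining 39 MB)
25 MB → memory block 2 (remaining 14 MB)
24 MB → memory block 3 (remaining 40 MB)
24 MB → memory block 3 (remaining 16 MB)
24 MB → memory block 4 (remaining 40 MB)
22 MB → memory block 4 (remaining 18 MB)
21 MB → memory block 5 (remaining 43 MB)
5 memory blocks × 64 MB = 320 MB; used 219 MB; unused 101 MB.

101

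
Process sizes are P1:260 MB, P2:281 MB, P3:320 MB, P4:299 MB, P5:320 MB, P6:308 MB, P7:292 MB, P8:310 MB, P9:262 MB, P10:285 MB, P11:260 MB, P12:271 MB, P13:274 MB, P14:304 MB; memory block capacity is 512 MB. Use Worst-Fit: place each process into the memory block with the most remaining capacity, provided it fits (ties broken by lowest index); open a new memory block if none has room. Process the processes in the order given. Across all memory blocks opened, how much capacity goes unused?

3122

memory block 1: place P1 (260 MB), 252 MB left
memory block 2: place P2 (281 MB), 231 MB left
memory block 3: place P3 (320 MB), 192 MB left
memory block 4: place P4 (299 MB), 213 MB left
memory block 5: place P5 (320 MB), 192 MB left
memory block 6: place P6 (308 MB), 204 MB left
memory block 7: place P7 (292 MB), 220 MB left
memory block 8: place P8 (310 MB), 202 MB left
memory block 9: place P9 (262 MB), 250 MB left
memory block 10: place P10 (285 MB), 227 MB left
memory block 11: place P11 (260 MB), 252 MB left
memory block 12: place P12 (271 MB), 241 MB left
memory block 13: place P13 (274 MB), 238 MB left
memory block 14: place P14 (304 MB), 208 MB left
14 memory blocks × 512 MB = 7168 MB; used 4046 MB; unused 3122 MB.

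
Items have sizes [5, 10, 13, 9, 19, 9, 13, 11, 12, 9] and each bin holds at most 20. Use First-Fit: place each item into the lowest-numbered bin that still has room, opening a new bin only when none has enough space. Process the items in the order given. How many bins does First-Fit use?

bin 1: place 5, 15 left
bin 1: place 10, 5 left
bin 2: place 13, 7 left
bin 3: place 9, 11 left
bin 4: place 19, 1 left
bin 3: place 9, 2 left
bin 5: place 13, 7 left
bin 6: place 11, 9 left
bin 7: place 12, 8 left
bin 6: place 9, 0 left

7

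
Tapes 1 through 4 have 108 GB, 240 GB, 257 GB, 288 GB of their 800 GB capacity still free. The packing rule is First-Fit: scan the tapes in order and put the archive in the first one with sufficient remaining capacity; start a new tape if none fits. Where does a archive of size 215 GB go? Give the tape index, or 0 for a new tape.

2

Tapes with room: tape 2 (240 GB), tape 3 (257 GB), tape 4 (288 GB).
The first with room is tape 2.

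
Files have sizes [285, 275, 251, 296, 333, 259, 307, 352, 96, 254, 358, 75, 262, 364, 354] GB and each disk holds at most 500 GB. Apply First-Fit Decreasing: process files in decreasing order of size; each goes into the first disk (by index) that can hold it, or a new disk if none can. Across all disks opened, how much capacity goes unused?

2379

Sorted descending: 364, 358, 354, 352, 333, 307, 296, 285, 275, 262, 259, 254, 251, 96, 75.
Put 364 GB in disk 1; 136 GB remain.
Put 358 GB in disk 2; 142 GB remain.
Put 354 GB in disk 3; 146 GB remain.
Put 352 GB in disk 4; 148 GB remain.
Put 333 GB in disk 5; 167 GB remain.
Put 307 GB in disk 6; 193 GB remain.
Put 296 GB in disk 7; 204 GB remain.
Put 285 GB in disk 8; 215 GB remain.
Put 275 GB in disk 9; 225 GB remain.
Put 262 GB in disk 10; 238 GB remain.
Put 259 GB in disk 11; 241 GB remain.
Put 254 GB in disk 12; 246 GB remain.
Put 251 GB in disk 13; 249 GB remain.
Put 96 GB in disk 1; 40 GB remain.
Put 75 GB in disk 2; 67 GB remain.
13 disks × 500 GB = 6500 GB; used 4121 GB; unused 2379 GB.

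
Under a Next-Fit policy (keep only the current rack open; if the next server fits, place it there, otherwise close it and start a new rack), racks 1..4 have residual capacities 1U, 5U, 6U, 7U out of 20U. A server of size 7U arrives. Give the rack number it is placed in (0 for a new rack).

Next-Fit only looks at rack 4, which has 7U free.
7U fits there.

4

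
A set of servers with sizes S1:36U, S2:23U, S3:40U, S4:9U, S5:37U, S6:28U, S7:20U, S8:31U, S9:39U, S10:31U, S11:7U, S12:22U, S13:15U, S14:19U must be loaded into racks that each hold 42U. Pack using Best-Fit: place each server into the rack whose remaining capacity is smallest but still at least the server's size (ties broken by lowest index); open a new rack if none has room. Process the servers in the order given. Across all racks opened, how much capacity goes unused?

S1 (36U) → rack 1 (remaining 6U)
S2 (23U) → rack 2 (remaining 19U)
S3 (40U) → rack 3 (remaining 2U)
S4 (9U) → rack 2 (remaining 10U)
S5 (37U) → rack 4 (remaining 5U)
S6 (28U) → rack 5 (remaining 14U)
S7 (20U) → rack 6 (remaining 22U)
S8 (31U) → rack 7 (remaining 11U)
S9 (39U) → rack 8 (remaining 3U)
S10 (31U) → rack 9 (remaining 11U)
S11 (7U) → rack 2 (remaining 3U)
S12 (22U) → rack 6 (remaining 0U)
S13 (15U) → rack 10 (remaining 27U)
S14 (19U) → rack 10 (remaining 8U)
10 racks × 42U = 420U; used 357U; unused 63U.

63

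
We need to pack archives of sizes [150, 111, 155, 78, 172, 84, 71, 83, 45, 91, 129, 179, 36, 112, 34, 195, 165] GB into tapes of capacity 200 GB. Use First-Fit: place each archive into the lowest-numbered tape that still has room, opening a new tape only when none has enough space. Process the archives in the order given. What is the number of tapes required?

150 GB → tape 1 (remaining 50 GB)
111 GB → tape 2 (remaining 89 GB)
155 GB → tape 3 (remaining 45 GB)
78 GB → tape 2 (remaining 11 GB)
172 GB → tape 4 (remaining 28 GB)
84 GB → tape 5 (remaining 116 GB)
71 GB → tape 5 (remaining 45 GB)
83 GB → tape 6 (remaining 117 GB)
45 GB → tape 1 (remaining 5 GB)
91 GB → tape 6 (remaining 26 GB)
129 GB → tape 7 (remaining 71 GB)
179 GB → tape 8 (remaining 21 GB)
36 GB → tape 3 (remaining 9 GB)
112 GB → tape 9 (remaining 88 GB)
34 GB → tape 5 (remaining 11 GB)
195 GB → tape 10 (remaining 5 GB)
165 GB → tape 11 (remaining 35 GB)
Final tapes: [150,45] [111,78] [155,36] [172] [84,71,34] [83,91] [129] [179] [112] [195] [165].

11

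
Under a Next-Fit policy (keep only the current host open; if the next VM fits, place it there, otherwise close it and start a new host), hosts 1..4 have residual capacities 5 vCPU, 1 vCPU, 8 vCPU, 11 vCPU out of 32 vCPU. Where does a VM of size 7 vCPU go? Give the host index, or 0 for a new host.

4

Next-Fit only looks at host 4, which has 11 vCPU free.
7 vCPU fits there.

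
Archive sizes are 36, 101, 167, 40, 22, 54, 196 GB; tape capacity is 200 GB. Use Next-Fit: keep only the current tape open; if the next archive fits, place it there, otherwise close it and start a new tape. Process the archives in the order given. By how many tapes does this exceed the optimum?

0

Next-Fit: [36,101] [167] [40,22,54] [196] → 4 tapes.
Total size 616 GB; any packing needs at least ⌈616/200⌉ = 4 tapes.
So 4 is already optimal.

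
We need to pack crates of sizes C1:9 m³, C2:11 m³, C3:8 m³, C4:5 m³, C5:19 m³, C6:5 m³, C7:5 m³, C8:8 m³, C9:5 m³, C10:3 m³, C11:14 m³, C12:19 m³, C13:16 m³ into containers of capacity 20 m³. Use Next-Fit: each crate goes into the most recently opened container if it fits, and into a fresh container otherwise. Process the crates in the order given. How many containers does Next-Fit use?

Put C1 (9 m³) in container 1; 11 m³ remain.
Put C2 (11 m³) in container 1; 0 m³ remain.
Put C3 (8 m³) in container 2; 12 m³ remain.
Put C4 (5 m³) in container 2; 7 m³ remain.
Put C5 (19 m³) in container 3; 1 m³ remain.
Put C6 (5 m³) in container 4; 15 m³ remain.
Put C7 (5 m³) in container 4; 10 m³ remain.
Put C8 (8 m³) in container 4; 2 m³ remain.
Put C9 (5 m³) in container 5; 15 m³ remain.
Put C10 (3 m³) in container 5; 12 m³ remain.
Put C11 (14 m³) in container 6; 6 m³ remain.
Put C12 (19 m³) in container 7; 1 m³ remain.
Put C13 (16 m³) in container 8; 4 m³ remain.
Final containers: [9,11] [8,5] [19] [5,5,8] [5,3] [14] [19] [16].

8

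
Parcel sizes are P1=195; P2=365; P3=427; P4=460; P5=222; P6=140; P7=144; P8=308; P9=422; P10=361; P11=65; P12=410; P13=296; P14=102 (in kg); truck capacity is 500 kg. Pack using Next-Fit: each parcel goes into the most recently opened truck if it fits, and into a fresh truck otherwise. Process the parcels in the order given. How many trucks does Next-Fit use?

truck 1: place P1 (195 kg), 305 kg left
truck 2: place P2 (365 kg), 135 kg left
truck 3: place P3 (427 kg), 73 kg left
truck 4: place P4 (460 kg), 40 kg left
truck 5: place P5 (222 kg), 278 kg left
truck 5: place P6 (140 kg), 138 kg left
truck 6: place P7 (144 kg), 356 kg left
truck 6: place P8 (308 kg), 48 kg left
truck 7: place P9 (422 kg), 78 kg left
truck 8: place P10 (361 kg), 139 kg left
truck 8: place P11 (65 kg), 74 kg left
truck 9: place P12 (410 kg), 90 kg left
truck 10: place P13 (296 kg), 204 kg left
truck 10: place P14 (102 kg), 102 kg left
Final trucks: [195] [365] [427] [460] [222,140] [144,308] [422] [361,65] [410] [296,102].

10 trucks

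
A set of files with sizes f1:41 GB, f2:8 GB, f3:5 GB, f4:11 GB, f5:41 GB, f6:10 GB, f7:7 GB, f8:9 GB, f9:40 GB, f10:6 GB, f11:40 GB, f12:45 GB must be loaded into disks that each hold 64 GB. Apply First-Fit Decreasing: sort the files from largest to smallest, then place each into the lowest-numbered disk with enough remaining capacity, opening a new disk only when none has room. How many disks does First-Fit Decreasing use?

Sorted descending: 45, 41, 41, 40, 40, 11, 10, 9, 8, 7, 6, 5.
disk 1: place 45 GB, 19 GB left
disk 2: place 41 GB, 23 GB left
disk 3: place 41 GB, 23 GB left
disk 4: place 40 GB, 24 GB left
disk 5: place 40 GB, 24 GB left
disk 1: place 11 GB, 8 GB left
disk 2: place 10 GB, 13 GB left
disk 2: place 9 GB, 4 GB left
disk 1: place 8 GB, 0 GB left
disk 3: place 7 GB, 16 GB left
disk 3: place 6 GB, 10 GB left
disk 3: place 5 GB, 5 GB left
Final disks: [45,11,8] [41,10,9] [41,7,6,5] [40] [40].

5 disks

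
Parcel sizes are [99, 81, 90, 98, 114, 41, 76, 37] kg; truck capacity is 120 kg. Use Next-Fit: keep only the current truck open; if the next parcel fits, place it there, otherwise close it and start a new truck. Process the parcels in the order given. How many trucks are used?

7 trucks

Put 99 kg in truck 1; 21 kg remain.
Put 81 kg in truck 2; 39 kg remain.
Put 90 kg in truck 3; 30 kg remain.
Put 98 kg in truck 4; 22 kg remain.
Put 114 kg in truck 5; 6 kg remain.
Put 41 kg in truck 6; 79 kg remain.
Put 76 kg in truck 6; 3 kg remain.
Put 37 kg in truck 7; 83 kg remain.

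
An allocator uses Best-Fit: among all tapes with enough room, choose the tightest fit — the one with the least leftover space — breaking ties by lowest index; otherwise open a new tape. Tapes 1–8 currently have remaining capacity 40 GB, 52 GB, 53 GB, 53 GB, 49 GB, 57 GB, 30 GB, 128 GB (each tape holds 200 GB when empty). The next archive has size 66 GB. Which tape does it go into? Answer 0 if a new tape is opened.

Tapes with room: tape 8 (128 GB).
Tightest fit is tape 8 with 128 GB free.

8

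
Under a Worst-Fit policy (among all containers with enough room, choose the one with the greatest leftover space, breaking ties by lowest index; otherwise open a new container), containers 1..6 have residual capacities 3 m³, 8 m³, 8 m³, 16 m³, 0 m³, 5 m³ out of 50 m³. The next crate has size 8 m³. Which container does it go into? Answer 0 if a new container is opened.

Containers with room: container 2 (8 m³), container 3 (8 m³), container 4 (16 m³).
Most room is container 4 with 16 m³ free.

4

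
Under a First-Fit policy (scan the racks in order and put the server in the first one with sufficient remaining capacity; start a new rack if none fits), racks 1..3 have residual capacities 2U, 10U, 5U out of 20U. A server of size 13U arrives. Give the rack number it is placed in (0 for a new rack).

No rack has ≥ 13U free, so a new rack is opened.

0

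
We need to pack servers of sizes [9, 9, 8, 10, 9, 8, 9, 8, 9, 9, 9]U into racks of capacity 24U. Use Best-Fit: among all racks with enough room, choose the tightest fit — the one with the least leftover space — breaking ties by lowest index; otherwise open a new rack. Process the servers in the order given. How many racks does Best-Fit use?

Put 9U in rack 1; 15U remain.
Put 9U in rack 1; 6U remain.
Put 8U in rack 2; 16U remain.
Put 10U in rack 2; 6U remain.
Put 9U in rack 3; 15U remain.
Put 8U in rack 3; 7U remain.
Put 9U in rack 4; 15U remain.
Put 8U in rack 4; 7U remain.
Put 9U in rack 5; 15U remain.
Put 9U in rack 5; 6U remain.
Put 9U in rack 6; 15U remain.
Final racks: [9,9] [8,10] [9,8] [9,8] [9,9] [9].

6 racks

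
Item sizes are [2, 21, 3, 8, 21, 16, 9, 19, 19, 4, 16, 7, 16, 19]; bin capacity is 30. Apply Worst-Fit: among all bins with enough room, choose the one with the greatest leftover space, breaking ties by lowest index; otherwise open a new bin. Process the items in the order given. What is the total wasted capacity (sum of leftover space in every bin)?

2 → bin 1 (remaining 28)
21 → bin 1 (remaining 7)
3 → bin 1 (remaining 4)
8 → bin 2 (remaining 22)
21 → bin 2 (remaining 1)
16 → bin 3 (remaining 14)
9 → bin 3 (remaining 5)
19 → bin 4 (remaining 11)
19 → bin 5 (remaining 11)
4 → bin 4 (remaining 7)
16 → bin 6 (remaining 14)
7 → bin 6 (remaining 7)
16 → bin 7 (remaining 14)
19 → bin 8 (remaining 11)
8 bins × 30 = 240; used 180; unused 60.

60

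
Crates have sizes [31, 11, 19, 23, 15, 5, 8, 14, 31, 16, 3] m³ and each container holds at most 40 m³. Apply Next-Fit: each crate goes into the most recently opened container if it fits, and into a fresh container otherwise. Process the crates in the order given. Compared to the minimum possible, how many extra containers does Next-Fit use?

Next-Fit: [31] [11,19] [23,15] [5,8,14] [31] [16,3] → 6 containers.
Total size 176 m³; any packing needs at least ⌈176/40⌉ = 5 containers.
An optimal packing achieves that bound: [31,8] [31,5,3] [23,16] [19,15] [14,11] → 5 containers.
Excess: 6 − 5 = 1.

1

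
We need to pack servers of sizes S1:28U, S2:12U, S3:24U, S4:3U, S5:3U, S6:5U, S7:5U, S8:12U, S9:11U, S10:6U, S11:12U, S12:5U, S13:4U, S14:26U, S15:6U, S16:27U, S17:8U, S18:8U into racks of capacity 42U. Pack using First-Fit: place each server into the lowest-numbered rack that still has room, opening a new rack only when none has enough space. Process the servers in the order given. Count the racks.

rack 1: place S1 (28U), 14U left
rack 1: place S2 (12U), 2U left
rack 2: place S3 (24U), 18U left
rack 2: place S4 (3U), 15U left
rack 2: place S5 (3U), 12U left
rack 2: place S6 (5U), 7U left
rack 2: place S7 (5U), 2U left
rack 3: place S8 (12U), 30U left
rack 3: place S9 (11U), 19U left
rack 3: place S10 (6U), 13U left
rack 3: place S11 (12U), 1U left
rack 4: place S12 (5U), 37U left
rack 4: place S13 (4U), 33U left
rack 4: place S14 (26U), 7U left
rack 4: place S15 (6U), 1U left
rack 5: place S16 (27U), 15U left
rack 5: place S17 (8U), 7U left
rack 6: place S18 (8U), 34U left
Final racks: [28,12] [24,3,3,5,5] [12,11,6,12] [5,4,26,6] [27,8] [8].

6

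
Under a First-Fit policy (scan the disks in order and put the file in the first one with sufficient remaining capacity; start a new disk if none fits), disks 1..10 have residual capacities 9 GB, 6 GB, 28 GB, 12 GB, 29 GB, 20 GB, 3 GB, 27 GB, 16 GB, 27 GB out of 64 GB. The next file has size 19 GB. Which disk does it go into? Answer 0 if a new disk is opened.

Disks with room: disk 3 (28 GB), disk 5 (29 GB), disk 6 (20 GB), disk 8 (27 GB), disk 10 (27 GB).
The first with room is disk 3.

3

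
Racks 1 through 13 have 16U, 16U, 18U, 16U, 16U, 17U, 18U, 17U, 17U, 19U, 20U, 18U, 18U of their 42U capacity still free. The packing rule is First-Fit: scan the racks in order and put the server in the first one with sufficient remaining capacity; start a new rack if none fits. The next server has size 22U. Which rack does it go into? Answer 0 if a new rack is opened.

0

No rack has ≥ 22U free, so a new rack is opened.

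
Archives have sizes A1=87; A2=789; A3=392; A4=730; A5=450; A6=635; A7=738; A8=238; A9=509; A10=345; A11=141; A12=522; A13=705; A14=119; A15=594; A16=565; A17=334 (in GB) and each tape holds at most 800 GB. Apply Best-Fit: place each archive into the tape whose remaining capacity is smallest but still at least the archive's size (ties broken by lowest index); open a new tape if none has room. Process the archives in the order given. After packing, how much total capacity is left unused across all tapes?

1707

tape 1: place A1 (87 GB), 713 GB left
tape 2: place A2 (789 GB), 11 GB left
tape 1: place A3 (392 GB), 321 GB left
tape 3: place A4 (730 GB), 70 GB left
tape 4: place A5 (450 GB), 350 GB left
tape 5: place A6 (635 GB), 165 GB left
tape 6: place A7 (738 GB), 62 GB left
tape 1: place A8 (238 GB), 83 GB left
tape 7: place A9 (509 GB), 291 GB left
tape 4: place A10 (345 GB), 5 GB left
tape 5: place A11 (141 GB), 24 GB left
tape 8: place A12 (522 GB), 278 GB left
tape 9: place A13 (705 GB), 95 GB left
tape 8: place A14 (119 GB), 159 GB left
tape 10: place A15 (594 GB), 206 GB left
tape 11: place A16 (565 GB), 235 GB left
tape 12: place A17 (334 GB), 466 GB left
12 tapes × 800 GB = 9600 GB; used 7893 GB; unused 1707 GB.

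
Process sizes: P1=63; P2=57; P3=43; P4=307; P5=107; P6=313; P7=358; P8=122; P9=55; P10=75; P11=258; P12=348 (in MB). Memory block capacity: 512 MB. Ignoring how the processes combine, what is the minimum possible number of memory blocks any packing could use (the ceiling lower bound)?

5 memory blocks

Total size = 63 + 57 + 43 + 307 + 107 + 313 + 358 + 122 + 55 + 75 + 258 + 348 = 2106 MB.
⌈2106 / 512⌉ = 5.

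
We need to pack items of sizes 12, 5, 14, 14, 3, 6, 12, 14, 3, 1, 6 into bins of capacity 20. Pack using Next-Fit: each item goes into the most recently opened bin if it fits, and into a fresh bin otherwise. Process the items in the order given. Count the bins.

Put 12 in bin 1; 8 remain.
Put 5 in bin 1; 3 remain.
Put 14 in bin 2; 6 remain.
Put 14 in bin 3; 6 remain.
Put 3 in bin 3; 3 remain.
Put 6 in bin 4; 14 remain.
Put 12 in bin 4; 2 remain.
Put 14 in bin 5; 6 remain.
Put 3 in bin 5; 3 remain.
Put 1 in bin 5; 2 remain.
Put 6 in bin 6; 14 remain.
Final bins: [12,5] [14] [14,3] [6,12] [14,3,1] [6].

6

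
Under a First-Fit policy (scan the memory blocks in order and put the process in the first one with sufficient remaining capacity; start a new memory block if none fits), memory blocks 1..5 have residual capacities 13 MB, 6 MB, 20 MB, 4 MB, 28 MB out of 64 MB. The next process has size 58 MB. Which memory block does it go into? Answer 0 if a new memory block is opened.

0

No memory block has ≥ 58 MB free, so a new memory block is opened.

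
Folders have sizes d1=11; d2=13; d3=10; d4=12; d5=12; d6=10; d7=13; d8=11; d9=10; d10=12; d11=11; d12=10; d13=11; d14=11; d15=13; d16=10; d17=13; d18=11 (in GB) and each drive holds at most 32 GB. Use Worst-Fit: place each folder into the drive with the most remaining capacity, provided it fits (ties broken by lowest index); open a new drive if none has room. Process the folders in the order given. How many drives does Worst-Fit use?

d1 (11 GB) → drive 1 (remaining 21 GB)
d2 (13 GB) → drive 1 (remaining 8 GB)
d3 (10 GB) → drive 2 (remaining 22 GB)
d4 (12 GB) → drive 2 (remaining 10 GB)
d5 (12 GB) → drive 3 (remaining 20 GB)
d6 (10 GB) → drive 3 (remaining 10 GB)
d7 (13 GB) → drive 4 (remaining 19 GB)
d8 (11 GB) → drive 4 (remaining 8 GB)
d9 (10 GB) → drive 2 (remaining 0 GB)
d10 (12 GB) → drive 5 (remaining 20 GB)
d11 (11 GB) → drive 5 (remaining 9 GB)
d12 (10 GB) → drive 3 (remaining 0 GB)
d13 (11 GB) → drive 6 (remaining 21 GB)
d14 (11 GB) → drive 6 (remaining 10 GB)
d15 (13 GB) → drive 7 (remaining 19 GB)
d16 (10 GB) → drive 7 (remaining 9 GB)
d17 (13 GB) → drive 8 (remaining 19 GB)
d18 (11 GB) → drive 8 (remaining 8 GB)

8 drives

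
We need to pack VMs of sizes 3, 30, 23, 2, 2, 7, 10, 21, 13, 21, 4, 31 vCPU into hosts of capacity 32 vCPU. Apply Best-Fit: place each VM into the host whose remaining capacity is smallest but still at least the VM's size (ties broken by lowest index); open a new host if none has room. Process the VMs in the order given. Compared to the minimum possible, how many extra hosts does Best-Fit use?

0

Best-Fit: [3,23,2,4] [30,2] [7,10,13] [21] [21] [31] → 6 hosts.
Total size 167 vCPU; any packing needs at least ⌈167/32⌉ = 6 hosts.
So 6 is already optimal.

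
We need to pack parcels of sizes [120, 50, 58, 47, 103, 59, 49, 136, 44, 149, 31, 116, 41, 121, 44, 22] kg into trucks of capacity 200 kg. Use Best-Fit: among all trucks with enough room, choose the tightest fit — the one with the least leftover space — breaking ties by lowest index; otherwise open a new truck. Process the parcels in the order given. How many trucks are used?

truck 1: place 120 kg, 80 kg left
truck 1: place 50 kg, 30 kg left
truck 2: place 58 kg, 142 kg left
truck 2: place 47 kg, 95 kg left
truck 3: place 103 kg, 97 kg left
truck 2: place 59 kg, 36 kg left
truck 3: place 49 kg, 48 kg left
truck 4: place 136 kg, 64 kg left
truck 3: place 44 kg, 4 kg left
truck 5: place 149 kg, 51 kg left
truck 2: place 31 kg, 5 kg left
truck 6: place 116 kg, 84 kg left
truck 5: place 41 kg, 10 kg left
truck 7: place 121 kg, 79 kg left
truck 4: place 44 kg, 20 kg left
truck 1: place 22 kg, 8 kg left

7 trucks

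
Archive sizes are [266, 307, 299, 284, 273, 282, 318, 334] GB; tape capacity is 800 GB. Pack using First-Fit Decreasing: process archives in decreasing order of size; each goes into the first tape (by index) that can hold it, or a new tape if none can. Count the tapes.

4

Sorted descending: 334, 318, 307, 299, 284, 282, 273, 266.
tape 1: place 334 GB, 466 GB left
tape 1: place 318 GB, 148 GB left
tape 2: place 307 GB, 493 GB left
tape 2: place 299 GB, 194 GB left
tape 3: place 284 GB, 516 GB left
tape 3: place 282 GB, 234 GB left
tape 4: place 273 GB, 527 GB left
tape 4: place 266 GB, 261 GB left
Final tapes: [334,318] [307,299] [284,282] [273,266].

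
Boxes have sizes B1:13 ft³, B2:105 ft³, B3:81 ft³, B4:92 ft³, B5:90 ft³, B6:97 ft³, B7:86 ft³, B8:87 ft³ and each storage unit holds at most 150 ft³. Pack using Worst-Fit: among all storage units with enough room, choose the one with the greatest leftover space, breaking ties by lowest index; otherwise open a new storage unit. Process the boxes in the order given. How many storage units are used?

Put B1 (13 ft³) in storage unit 1; 137 ft³ remain.
Put B2 (105 ft³) in storage unit 1; 32 ft³ remain.
Put B3 (81 ft³) in storage unit 2; 69 ft³ remain.
Put B4 (92 ft³) in storage unit 3; 58 ft³ remain.
Put B5 (90 ft³) in storage unit 4; 60 ft³ remain.
Put B6 (97 ft³) in storage unit 5; 53 ft³ remain.
Put B7 (86 ft³) in storage unit 6; 64 ft³ remain.
Put B8 (87 ft³) in storage unit 7; 63 ft³ remain.

7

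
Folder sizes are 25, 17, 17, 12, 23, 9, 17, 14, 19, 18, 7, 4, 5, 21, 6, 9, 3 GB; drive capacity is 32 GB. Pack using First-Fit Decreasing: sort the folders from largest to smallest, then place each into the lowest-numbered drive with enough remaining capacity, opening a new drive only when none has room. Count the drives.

8 drives

Sorted descending: 25, 23, 21, 19, 18, 17, 17, 17, 14, 12, 9, 9, 7, 6, 5, 4, 3.
Put 25 GB in drive 1; 7 GB remain.
Put 23 GB in drive 2; 9 GB remain.
Put 21 GB in drive 3; 11 GB remain.
Put 19 GB in drive 4; 13 GB remain.
Put 18 GB in drive 5; 14 GB remain.
Put 17 GB in drive 6; 15 GB remain.
Put 17 GB in drive 7; 15 GB remain.
Put 17 GB in drive 8; 15 GB remain.
Put 14 GB in drive 5; 0 GB remain.
Put 12 GB in drive 4; 1 GB remain.
Put 9 GB in drive 2; 0 GB remain.
Put 9 GB in drive 3; 2 GB remain.
Put 7 GB in drive 1; 0 GB remain.
Put 6 GB in drive 6; 9 GB remain.
Put 5 GB in drive 6; 4 GB remain.
Put 4 GB in drive 6; 0 GB remain.
Put 3 GB in drive 7; 12 GB remain.
Final drives: [25,7] [23,9] [21,9] [19,12] [18,14] [17,6,5,4] [17,3] [17].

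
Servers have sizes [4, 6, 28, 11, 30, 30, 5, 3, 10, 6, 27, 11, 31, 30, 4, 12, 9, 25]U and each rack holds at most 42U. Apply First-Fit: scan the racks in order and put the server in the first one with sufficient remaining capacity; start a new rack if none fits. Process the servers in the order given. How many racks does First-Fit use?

4U → rack 1 (remaining 38U)
6U → rack 1 (remaining 32U)
28U → rack 1 (remaining 4U)
11U → rack 2 (remaining 31U)
30U → rack 2 (remaining 1U)
30U → rack 3 (remaining 12U)
5U → rack 3 (remaining 7U)
3U → rack 1 (remaining 1U)
10U → rack 4 (remaining 32U)
6U → rack 3 (remaining 1U)
27U → rack 4 (remaining 5U)
11U → rack 5 (remaining 31U)
31U → rack 5 (remaining 0U)
30U → rack 6 (remaining 12U)
4U → rack 4 (remaining 1U)
12U → rack 6 (remaining 0U)
9U → rack 7 (remaining 33U)
25U → rack 7 (remaining 8U)

7 racks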